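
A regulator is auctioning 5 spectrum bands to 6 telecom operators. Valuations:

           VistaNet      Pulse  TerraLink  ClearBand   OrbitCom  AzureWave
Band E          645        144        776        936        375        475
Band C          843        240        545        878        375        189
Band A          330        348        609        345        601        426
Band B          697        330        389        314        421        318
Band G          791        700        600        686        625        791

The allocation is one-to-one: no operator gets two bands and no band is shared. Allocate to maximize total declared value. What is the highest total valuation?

Optimal: TerraLink→Band E ($776M), ClearBand→Band C ($878M), OrbitCom→Band A ($601M), VistaNet→Band B ($697M), AzureWave→Band G ($791M) — total 776+878+601+697+791 = $3743M.
Next-best assignment: TerraLink→Band E, ClearBand→Band C, OrbitCom→Band A, VistaNet→Band B, Pulse→Band G = $3652M.
Swapping ClearBand↔TerraLink (ClearBand→Band E $936M, TerraLink→Band C $545M) loses 173.
No other one-to-one assignment exceeds $3743M.

Max total: $3743M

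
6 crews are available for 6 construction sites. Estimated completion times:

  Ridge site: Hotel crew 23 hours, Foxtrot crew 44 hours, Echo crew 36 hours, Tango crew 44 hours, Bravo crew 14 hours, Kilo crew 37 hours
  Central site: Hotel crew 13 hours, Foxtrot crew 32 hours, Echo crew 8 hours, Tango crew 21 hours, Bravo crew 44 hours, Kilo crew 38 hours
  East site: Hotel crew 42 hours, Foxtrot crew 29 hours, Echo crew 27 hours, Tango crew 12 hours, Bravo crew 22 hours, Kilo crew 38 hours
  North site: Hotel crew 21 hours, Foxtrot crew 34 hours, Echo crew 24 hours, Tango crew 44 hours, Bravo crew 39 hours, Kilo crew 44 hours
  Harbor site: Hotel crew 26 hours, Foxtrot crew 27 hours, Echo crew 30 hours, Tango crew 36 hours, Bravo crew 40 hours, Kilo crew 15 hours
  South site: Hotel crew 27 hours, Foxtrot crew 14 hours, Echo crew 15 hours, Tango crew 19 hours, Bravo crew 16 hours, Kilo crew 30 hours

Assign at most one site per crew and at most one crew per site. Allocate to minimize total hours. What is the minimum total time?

This is a one-to-one assignment (minimum-cost bipartite matching).
Optimal: Hotel crew→North site (21 hours), Foxtrot crew→South site (14 hours), Echo crew→Central site (8 hours), Tango crew→East site (12 hours), Bravo crew→Ridge site (14 hours), Kilo crew→Harbor site (15 hours) — total 21+14+8+12+14+15 = 84 hours.
Row-greedy (each crew in turn takes its cheapest remaining site) gives 92 hours, worse by 8.
Next-best assignment: Hotel crew→Central site, Foxtrot crew→South site, Echo crew→North site, Tango crew→East site, Bravo crew→Ridge site, Kilo crew→Harbor site = 92 hours.

Minimum total: 84 hours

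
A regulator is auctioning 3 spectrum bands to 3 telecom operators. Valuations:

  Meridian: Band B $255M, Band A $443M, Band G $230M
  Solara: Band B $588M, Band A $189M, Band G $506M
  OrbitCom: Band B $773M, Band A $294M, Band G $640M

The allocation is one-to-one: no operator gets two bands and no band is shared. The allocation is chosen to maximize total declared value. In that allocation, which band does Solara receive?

Solara receives Band G.

Optimal: Meridian→Band A ($443M), Solara→Band G ($506M), OrbitCom→Band B ($773M) — total 443+506+773 = $1722M.
Row-greedy (each operator in turn takes its best remaining band) gives $1671M, worse by 51.
Swapping Solara↔OrbitCom (Solara→Band B $588M, OrbitCom→Band G $640M) loses 51.
Solara's own top band is Band B ($588M), but forcing Solara→Band B and reassigning the rest optimally gives only $1671M — worse by 51.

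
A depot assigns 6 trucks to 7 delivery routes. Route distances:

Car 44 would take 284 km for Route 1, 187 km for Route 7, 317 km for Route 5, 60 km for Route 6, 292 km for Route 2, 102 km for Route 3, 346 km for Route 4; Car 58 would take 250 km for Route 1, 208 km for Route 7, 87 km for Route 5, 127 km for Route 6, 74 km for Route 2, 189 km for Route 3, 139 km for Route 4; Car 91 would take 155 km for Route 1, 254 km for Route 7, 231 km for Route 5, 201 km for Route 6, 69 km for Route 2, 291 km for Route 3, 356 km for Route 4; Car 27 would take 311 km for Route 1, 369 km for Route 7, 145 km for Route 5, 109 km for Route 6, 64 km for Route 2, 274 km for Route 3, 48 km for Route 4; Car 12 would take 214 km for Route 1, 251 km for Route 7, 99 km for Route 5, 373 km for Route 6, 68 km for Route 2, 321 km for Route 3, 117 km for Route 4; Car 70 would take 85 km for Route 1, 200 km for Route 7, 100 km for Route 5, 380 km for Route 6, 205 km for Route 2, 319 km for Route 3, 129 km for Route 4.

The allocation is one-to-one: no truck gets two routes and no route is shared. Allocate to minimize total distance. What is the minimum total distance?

This is the linear assignment problem.
Optimal: Car 44→Route 3 (102 km), Car 58→Route 6 (127 km), Car 91→Route 2 (69 km), Car 27→Route 4 (48 km), Car 12→Route 5 (99 km), Car 70→Route 1 (85 km) — total 102+127+69+48+99+85 = 530 km.
Row-greedy (each truck in turn takes its cheapest remaining route) gives 636 km, worse by 106.
Next-best assignment: Car 44→Route 6, Car 58→Route 3, Car 91→Route 2, Car 27→Route 4, Car 12→Route 5, Car 70→Route 1 = 550 km.
Every other assignment is strictly worse.

Min total: 530 km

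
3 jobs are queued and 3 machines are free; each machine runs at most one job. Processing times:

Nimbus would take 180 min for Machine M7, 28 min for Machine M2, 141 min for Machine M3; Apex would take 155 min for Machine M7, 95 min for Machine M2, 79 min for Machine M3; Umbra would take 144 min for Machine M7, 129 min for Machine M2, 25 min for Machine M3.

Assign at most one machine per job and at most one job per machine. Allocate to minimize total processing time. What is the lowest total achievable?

Min total: 208 min

Optimal: Nimbus→Machine M2 (28 min), Apex→Machine M7 (155 min), Umbra→Machine M3 (25 min) — total 28+155+25 = 208 min.
Row-greedy (each job in turn takes its cheapest remaining machine) gives 251 min, worse by 43.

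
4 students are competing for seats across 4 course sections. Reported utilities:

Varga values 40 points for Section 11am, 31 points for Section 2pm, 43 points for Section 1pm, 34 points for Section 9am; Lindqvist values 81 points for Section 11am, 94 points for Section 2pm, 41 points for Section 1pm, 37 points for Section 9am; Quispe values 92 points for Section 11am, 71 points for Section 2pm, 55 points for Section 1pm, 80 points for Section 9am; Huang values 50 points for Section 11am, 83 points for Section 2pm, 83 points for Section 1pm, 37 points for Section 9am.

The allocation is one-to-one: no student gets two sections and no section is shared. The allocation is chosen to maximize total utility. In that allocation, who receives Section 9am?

Varga receives Section 9am.

Optimal: Varga→Section 9am (34 points), Lindqvist→Section 2pm (94 points), Quispe→Section 11am (92 points), Huang→Section 1pm (83 points) — total 34+94+92+83 = 303 points.
Next-best assignment: Varga→Section 11am, Lindqvist→Section 2pm, Quispe→Section 9am, Huang→Section 1pm = 297 points.
Every other assignment is strictly worse.
Varga's own top section is Section 1pm (43 points), but forcing Varga→Section 1pm and reassigning the rest optimally gives only 287 points — worse by 16.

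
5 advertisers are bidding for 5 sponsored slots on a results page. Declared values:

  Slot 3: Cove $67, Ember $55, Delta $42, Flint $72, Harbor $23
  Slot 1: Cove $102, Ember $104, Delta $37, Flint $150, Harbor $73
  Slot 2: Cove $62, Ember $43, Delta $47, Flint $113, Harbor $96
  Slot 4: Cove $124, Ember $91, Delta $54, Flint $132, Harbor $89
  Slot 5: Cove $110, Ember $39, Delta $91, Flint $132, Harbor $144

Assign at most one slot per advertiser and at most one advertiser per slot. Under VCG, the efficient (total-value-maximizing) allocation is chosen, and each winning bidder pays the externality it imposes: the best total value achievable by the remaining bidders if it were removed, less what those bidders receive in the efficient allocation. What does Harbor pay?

Efficient allocation: Cove→Slot 4 ($124), Ember→Slot 1 ($104), Delta→Slot 3 ($42), Flint→Slot 2 ($113), Harbor→Slot 5 ($144); total welfare W = $527.
Harbor receives Slot 5 at value $144, so the others get W − 144 = $383.
Without Harbor: best allocation of the remaining 4 bidders over all 5 slots is Cove→Slot 4 ($124), Ember→Slot 1 ($104), Delta→Slot 5 ($91), Flint→Slot 2 ($113), total $432.
VCG payment = (others' best without Harbor) − (others' welfare with Harbor) = 432 − 383 = $49.

Harbor pays $49.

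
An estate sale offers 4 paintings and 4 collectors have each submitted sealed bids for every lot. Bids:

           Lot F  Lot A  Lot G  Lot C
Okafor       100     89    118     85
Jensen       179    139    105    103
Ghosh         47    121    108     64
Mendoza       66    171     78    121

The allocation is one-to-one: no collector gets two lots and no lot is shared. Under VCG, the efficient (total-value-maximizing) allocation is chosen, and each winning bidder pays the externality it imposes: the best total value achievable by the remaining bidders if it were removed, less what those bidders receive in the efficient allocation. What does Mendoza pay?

Efficient allocation: Okafor→Lot C ($85), Jensen→Lot F ($179), Ghosh→Lot G ($108), Mendoza→Lot A ($171); total welfare W = $543.
Mendoza receives Lot A at value $171, so the others get W − 171 = $372.
Without Mendoza: best allocation of the remaining 3 bidders over all 4 lots is Okafor→Lot G ($118), Jensen→Lot F ($179), Ghosh→Lot A ($121), total $418.
VCG payment = (others' best without Mendoza) − (others' welfare with Mendoza) = 418 − 372 = $46.

Mendoza pays $46.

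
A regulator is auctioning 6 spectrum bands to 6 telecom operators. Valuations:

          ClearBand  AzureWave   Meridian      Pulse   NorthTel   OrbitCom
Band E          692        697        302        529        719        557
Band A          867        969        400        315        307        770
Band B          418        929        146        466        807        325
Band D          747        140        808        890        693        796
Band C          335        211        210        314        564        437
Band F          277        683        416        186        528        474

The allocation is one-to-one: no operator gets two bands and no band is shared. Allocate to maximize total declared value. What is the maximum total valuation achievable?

Optimal: ClearBand→Band E ($692M), AzureWave→Band B ($929M), Meridian→Band F ($416M), Pulse→Band D ($890M), NorthTel→Band C ($564M), OrbitCom→Band A ($770M) — total 692+929+416+890+564+770 = $4261M.
Max-entry greedy (repeatedly take the single best remaining cell) gives $4042M, worse by 219.
Next-best assignment: ClearBand→Band A, AzureWave→Band B, Meridian→Band F, Pulse→Band D, NorthTel→Band E, OrbitCom→Band C = $4258M.
Swapping AzureWave↔ClearBand (AzureWave→Band E $697M, ClearBand→Band B $418M) loses 506.
Every other assignment is strictly worse.

Maximum total: $4261M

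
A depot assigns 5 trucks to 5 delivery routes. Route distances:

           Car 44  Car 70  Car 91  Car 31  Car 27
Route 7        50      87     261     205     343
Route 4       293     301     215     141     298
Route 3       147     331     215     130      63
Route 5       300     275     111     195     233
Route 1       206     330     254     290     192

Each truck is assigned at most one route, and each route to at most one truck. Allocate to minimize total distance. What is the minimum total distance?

Minimum total: 608 km

This is the linear assignment problem.
Optimal: Car 44→Route 1 (206 km), Car 70→Route 7 (87 km), Car 91→Route 5 (111 km), Car 31→Route 4 (141 km), Car 27→Route 3 (63 km) — total 206+87+111+141+63 = 608 km.
Swapping Car 27↔Car 70 (Car 27→Route 7 343 km, Car 70→Route 3 331 km) adds 524.
Checked against all permutations: 608 km is optimal.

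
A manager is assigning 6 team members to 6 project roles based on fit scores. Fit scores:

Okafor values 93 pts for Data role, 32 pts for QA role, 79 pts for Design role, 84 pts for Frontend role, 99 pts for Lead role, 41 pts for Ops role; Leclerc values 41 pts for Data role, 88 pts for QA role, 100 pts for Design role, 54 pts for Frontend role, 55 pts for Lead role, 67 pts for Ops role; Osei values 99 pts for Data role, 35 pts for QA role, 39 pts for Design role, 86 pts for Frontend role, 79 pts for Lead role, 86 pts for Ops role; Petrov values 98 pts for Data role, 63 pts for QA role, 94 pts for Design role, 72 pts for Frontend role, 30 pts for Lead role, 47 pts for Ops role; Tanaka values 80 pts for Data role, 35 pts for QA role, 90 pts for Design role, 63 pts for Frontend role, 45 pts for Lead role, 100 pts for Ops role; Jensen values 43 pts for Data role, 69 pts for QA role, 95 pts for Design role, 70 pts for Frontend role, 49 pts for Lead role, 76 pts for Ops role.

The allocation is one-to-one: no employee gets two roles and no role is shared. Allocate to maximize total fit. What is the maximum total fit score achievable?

Max total: 566 pts

Treat this as an assignment problem: match each employee to one role.
Optimal: Okafor→Lead role (99 pts), Leclerc→QA role (88 pts), Osei→Frontend role (86 pts), Petrov→Data role (98 pts), Tanaka→Ops role (100 pts), Jensen→Design role (95 pts) — total 99+88+86+98+100+95 = 566 pts.
Max-entry greedy (repeatedly take the single best remaining cell) gives 539 pts, worse by 27.
Next-best assignment: Okafor→Lead role, Leclerc→QA role, Osei→Data role, Petrov→Frontend role, Tanaka→Ops role, Jensen→Design role = 553 pts.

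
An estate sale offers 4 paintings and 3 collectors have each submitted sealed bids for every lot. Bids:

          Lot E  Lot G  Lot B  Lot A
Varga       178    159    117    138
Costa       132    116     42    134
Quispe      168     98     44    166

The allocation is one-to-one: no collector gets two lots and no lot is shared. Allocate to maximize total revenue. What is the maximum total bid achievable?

Max total: $461

Treat this as an assignment problem: match each collector to one lot.
Optimal: Varga→Lot G ($159), Costa→Lot A ($134), Quispe→Lot E ($168) — total 159+134+168 = $461.
Max-entry greedy (repeatedly take the single best remaining cell) gives $460, worse by 1.
Next-best assignment: Varga→Lot E, Costa→Lot G, Quispe→Lot A = $460.
Swapping Varga↔Costa (Varga→Lot A $138, Costa→Lot G $116) loses 39.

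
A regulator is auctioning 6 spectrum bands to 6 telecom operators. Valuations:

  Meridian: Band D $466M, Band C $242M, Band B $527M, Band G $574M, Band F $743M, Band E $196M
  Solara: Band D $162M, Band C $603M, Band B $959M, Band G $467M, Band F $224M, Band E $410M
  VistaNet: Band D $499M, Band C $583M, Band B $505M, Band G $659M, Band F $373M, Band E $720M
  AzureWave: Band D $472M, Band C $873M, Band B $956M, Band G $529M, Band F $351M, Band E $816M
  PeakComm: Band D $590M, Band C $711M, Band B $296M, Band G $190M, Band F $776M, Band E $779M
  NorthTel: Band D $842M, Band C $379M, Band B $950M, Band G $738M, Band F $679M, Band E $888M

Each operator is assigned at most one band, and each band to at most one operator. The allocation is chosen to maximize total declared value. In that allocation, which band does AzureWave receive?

AzureWave receives Band C.

This is a one-to-one assignment (maximum-weight bipartite matching).
Optimal: Meridian→Band F ($743M), Solara→Band B ($959M), VistaNet→Band G ($659M), AzureWave→Band C ($873M), PeakComm→Band E ($779M), NorthTel→Band D ($842M) — total 743+959+659+873+779+842 = $4855M.
Max-entry greedy (repeatedly take the single best remaining cell) gives $4621M, worse by 234.
Swapping Solara↔AzureWave (Solara→Band C $603M, AzureWave→Band B $956M) loses 273.
No other one-to-one assignment exceeds $4855M.
AzureWave's own top band is Band B ($956M), but forcing AzureWave→Band B and reassigning the rest optimally gives only $4582M — worse by 273.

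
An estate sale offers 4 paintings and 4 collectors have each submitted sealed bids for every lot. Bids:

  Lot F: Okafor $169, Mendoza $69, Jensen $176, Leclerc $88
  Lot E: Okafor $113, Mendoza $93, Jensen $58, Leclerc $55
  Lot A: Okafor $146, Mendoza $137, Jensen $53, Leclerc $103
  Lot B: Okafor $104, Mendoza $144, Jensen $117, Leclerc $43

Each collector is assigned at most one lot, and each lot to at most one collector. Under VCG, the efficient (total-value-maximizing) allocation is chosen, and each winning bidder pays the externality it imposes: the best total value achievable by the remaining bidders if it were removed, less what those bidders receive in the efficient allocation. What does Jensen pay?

Jensen pays $56.

Efficient allocation: Okafor→Lot E ($113), Mendoza→Lot B ($144), Jensen→Lot F ($176), Leclerc→Lot A ($103); total welfare W = $536.
Jensen receives Lot F at value $176, so the others get W − 176 = $360.
Without Jensen: best allocation of the remaining 3 bidders over all 4 lots is Okafor→Lot F ($169), Mendoza→Lot B ($144), Leclerc→Lot A ($103), total $416.
VCG payment = (others' best without Jensen) − (others' welfare with Jensen) = 416 − 360 = $56.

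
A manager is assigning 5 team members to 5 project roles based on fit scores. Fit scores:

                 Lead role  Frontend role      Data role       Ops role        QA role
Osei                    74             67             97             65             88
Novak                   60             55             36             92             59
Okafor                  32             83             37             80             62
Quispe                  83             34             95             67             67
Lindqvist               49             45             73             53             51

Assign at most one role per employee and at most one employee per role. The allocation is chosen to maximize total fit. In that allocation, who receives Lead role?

Quispe receives Lead role.

Optimal: Osei→QA role (88 pts), Novak→Ops role (92 pts), Okafor→Frontend role (83 pts), Quispe→Lead role (83 pts), Lindqvist→Data role (73 pts) — total 88+92+83+83+73 = 419 pts.
Max-entry greedy (repeatedly take the single best remaining cell) gives 406 pts, worse by 13.
Next-best assignment: Osei→QA role, Novak→Ops role, Okafor→Frontend role, Quispe→Data role, Lindqvist→Lead role = 407 pts.
Swapping Osei↔Lindqvist (Osei→Data role 97 pts, Lindqvist→QA role 51 pts) loses 13.
No other one-to-one assignment exceeds 419 pts.
Quispe's own top role is Data role (95 pts), but forcing Quispe→Data role and reassigning the rest optimally gives only 407 pts — worse by 12.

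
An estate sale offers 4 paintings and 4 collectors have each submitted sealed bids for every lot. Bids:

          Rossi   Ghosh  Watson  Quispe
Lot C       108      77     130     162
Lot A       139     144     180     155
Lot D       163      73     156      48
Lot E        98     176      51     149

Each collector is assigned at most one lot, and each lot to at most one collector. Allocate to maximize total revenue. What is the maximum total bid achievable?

Optimal: Rossi→Lot D ($163), Ghosh→Lot E ($176), Watson→Lot A ($180), Quispe→Lot C ($162) — total 163+176+180+162 = $681.
Next-best assignment: Rossi→Lot A, Ghosh→Lot E, Watson→Lot D, Quispe→Lot C = $633.
Every other assignment is strictly worse.

Max total: $681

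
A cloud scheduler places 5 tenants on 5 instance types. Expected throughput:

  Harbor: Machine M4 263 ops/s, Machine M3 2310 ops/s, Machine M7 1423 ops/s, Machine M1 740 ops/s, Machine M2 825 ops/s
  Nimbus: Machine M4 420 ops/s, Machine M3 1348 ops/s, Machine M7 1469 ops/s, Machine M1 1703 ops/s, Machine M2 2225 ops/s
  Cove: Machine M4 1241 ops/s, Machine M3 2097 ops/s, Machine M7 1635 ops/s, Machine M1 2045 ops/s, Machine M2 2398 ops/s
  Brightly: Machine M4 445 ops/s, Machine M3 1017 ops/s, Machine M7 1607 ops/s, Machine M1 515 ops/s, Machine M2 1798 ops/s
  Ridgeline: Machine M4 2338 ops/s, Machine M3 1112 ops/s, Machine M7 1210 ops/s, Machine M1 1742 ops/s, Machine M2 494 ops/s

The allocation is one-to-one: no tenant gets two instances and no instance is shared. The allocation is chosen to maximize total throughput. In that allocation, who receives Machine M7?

Optimal: Harbor→Machine M3 (2310 ops/s), Nimbus→Machine M2 (2225 ops/s), Cove→Machine M1 (2045 ops/s), Brightly→Machine M7 (1607 ops/s), Ridgeline→Machine M4 (2338 ops/s) — total 2310+2225+2045+1607+2338 = 10525 ops/s.
Max-entry greedy (repeatedly take the single best remaining cell) gives 10356 ops/s, worse by 169.
Next-best assignment: Harbor→Machine M3, Nimbus→Machine M1, Cove→Machine M2, Brightly→Machine M7, Ridgeline→Machine M4 = 10356 ops/s.
Swapping Nimbus↔Harbor (Nimbus→Machine M3 1348 ops/s, Harbor→Machine M2 825 ops/s) loses 2362.
No other one-to-one assignment exceeds 10525 ops/s.
Brightly's own top instance is Machine M2 (1798 ops/s), but forcing Brightly→Machine M2 and reassigning the rest optimally gives only 9960 ops/s — worse by 565.

Brightly receives Machine M7.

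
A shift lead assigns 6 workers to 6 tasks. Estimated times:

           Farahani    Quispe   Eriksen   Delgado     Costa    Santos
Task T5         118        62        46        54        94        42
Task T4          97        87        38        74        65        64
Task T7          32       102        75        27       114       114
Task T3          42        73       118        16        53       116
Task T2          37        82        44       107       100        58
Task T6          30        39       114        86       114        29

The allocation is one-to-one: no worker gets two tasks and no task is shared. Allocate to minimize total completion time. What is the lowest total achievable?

Treat this as an assignment problem: match each worker to one task.
Optimal: Farahani→Task T2 (37 min), Quispe→Task T6 (39 min), Eriksen→Task T4 (38 min), Delgado→Task T7 (27 min), Costa→Task T3 (53 min), Santos→Task T5 (42 min) — total 37+39+38+27+53+42 = 236 min.
Column-greedy (each task in turn goes to its cheapest remaining worker) gives 345 min, worse by 109.
Next-best assignment: Farahani→Task T7, Quispe→Task T6, Eriksen→Task T2, Delgado→Task T3, Costa→Task T4, Santos→Task T5 = 238 min.
Every other assignment is strictly worse.

Minimum total: 236 min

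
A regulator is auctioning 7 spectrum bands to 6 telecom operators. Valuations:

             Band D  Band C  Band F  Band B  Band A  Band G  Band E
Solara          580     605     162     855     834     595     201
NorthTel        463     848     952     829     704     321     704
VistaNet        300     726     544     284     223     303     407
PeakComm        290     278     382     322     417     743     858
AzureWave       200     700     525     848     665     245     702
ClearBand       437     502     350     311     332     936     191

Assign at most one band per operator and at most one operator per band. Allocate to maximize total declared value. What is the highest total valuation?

Max total: $5154M

Treat this as an assignment problem: match each operator to one band.
Optimal: Solara→Band A ($834M), NorthTel→Band F ($952M), VistaNet→Band C ($726M), PeakComm→Band E ($858M), AzureWave→Band B ($848M), ClearBand→Band G ($936M) — total 834+952+726+858+848+936 = $5154M.
Max-entry greedy (repeatedly take the single best remaining cell) gives $4992M, worse by 162.
Every other assignment is strictly worse.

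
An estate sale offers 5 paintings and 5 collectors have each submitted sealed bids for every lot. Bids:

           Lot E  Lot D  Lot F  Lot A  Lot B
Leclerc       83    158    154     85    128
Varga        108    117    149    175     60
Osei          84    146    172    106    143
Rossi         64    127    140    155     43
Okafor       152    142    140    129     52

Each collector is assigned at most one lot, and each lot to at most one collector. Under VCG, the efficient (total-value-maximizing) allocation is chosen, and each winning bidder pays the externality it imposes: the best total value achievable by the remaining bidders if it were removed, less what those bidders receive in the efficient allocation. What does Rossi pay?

Rossi pays $29.

Efficient allocation: Leclerc→Lot D ($158), Varga→Lot A ($175), Osei→Lot B ($143), Rossi→Lot F ($140), Okafor→Lot E ($152); total welfare W = $768.
Rossi receives Lot F at value $140, so the others get W − 140 = $628.
Without Rossi: best allocation of the remaining 4 bidders over all 5 lots is Leclerc→Lot D ($158), Varga→Lot A ($175), Osei→Lot F ($172), Okafor→Lot E ($152), total $657.
VCG payment = (others' best without Rossi) − (others' welfare with Rossi) = 657 − 628 = $29.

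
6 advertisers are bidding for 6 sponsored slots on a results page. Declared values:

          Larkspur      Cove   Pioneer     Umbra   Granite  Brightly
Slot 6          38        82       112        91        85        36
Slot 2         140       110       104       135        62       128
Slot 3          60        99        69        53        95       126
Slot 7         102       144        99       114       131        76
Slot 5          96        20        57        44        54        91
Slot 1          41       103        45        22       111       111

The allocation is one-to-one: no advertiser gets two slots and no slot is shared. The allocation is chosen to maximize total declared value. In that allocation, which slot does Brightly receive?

Brightly receives Slot 3.

Optimal: Larkspur→Slot 5 ($96), Cove→Slot 7 ($144), Pioneer→Slot 6 ($112), Umbra→Slot 2 ($135), Granite→Slot 1 ($111), Brightly→Slot 3 ($126) — total 96+144+112+135+111+126 = $724.
Column-greedy (each slot in turn goes to its best remaining advertiser) gives $598, worse by 126.
Swapping Brightly↔Cove (Brightly→Slot 7 $76, Cove→Slot 3 $99) loses 95.
Brightly's own top slot is Slot 2 ($128), but forcing Brightly→Slot 2 and reassigning the rest optimally gives only $660 — worse by 64.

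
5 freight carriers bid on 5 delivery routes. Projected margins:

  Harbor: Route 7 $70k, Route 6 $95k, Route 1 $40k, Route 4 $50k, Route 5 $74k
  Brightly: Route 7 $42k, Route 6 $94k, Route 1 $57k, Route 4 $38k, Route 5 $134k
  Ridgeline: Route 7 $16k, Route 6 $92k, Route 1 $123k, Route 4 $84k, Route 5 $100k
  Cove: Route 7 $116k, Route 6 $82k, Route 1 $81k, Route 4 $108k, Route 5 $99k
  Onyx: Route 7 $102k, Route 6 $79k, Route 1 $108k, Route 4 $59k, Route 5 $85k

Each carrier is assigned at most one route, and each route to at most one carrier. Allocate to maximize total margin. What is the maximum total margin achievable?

Max total: $562k

Treat this as an assignment problem: match each carrier to one route.
Optimal: Harbor→Route 6 ($95k), Brightly→Route 5 ($134k), Ridgeline→Route 1 ($123k), Cove→Route 4 ($108k), Onyx→Route 7 ($102k) — total 95+134+123+108+102 = $562k.
Column-greedy (each route in turn goes to its best remaining carrier) gives $527k, worse by 35.
Next-best assignment: Harbor→Route 6, Brightly→Route 5, Ridgeline→Route 4, Cove→Route 7, Onyx→Route 1 = $537k.
Every other assignment is strictly worse.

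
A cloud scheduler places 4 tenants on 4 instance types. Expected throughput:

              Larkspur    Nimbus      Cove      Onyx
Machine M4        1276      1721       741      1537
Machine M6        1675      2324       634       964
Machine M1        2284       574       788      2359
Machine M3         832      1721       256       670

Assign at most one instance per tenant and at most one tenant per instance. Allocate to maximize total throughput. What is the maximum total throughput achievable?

Maximum total: 6496 ops/s

Optimal: Larkspur→Machine M6 (1675 ops/s), Nimbus→Machine M3 (1721 ops/s), Cove→Machine M4 (741 ops/s), Onyx→Machine M1 (2359 ops/s) — total 1675+1721+741+2359 = 6496 ops/s.
Row-greedy (each tenant in turn takes its best remaining instance) gives 6019 ops/s, worse by 477.
Every other assignment is strictly worse.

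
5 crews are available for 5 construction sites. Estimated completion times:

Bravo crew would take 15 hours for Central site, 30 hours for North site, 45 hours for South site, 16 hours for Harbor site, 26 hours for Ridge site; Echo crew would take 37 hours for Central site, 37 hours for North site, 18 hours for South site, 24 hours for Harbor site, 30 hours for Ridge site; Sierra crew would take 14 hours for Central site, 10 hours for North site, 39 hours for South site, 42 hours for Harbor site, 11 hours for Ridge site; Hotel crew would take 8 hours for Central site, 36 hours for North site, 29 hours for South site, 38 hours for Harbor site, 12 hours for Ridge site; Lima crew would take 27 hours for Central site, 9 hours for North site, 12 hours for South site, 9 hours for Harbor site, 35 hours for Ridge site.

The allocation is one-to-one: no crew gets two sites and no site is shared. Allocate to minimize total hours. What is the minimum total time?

Treat this as an assignment problem: match each crew to one site.
Optimal: Bravo crew→Harbor site (16 hours), Echo crew→South site (18 hours), Sierra crew→Ridge site (11 hours), Hotel crew→Central site (8 hours), Lima crew→North site (9 hours) — total 16+18+11+8+9 = 62 hours.
Row-greedy (each crew in turn takes its cheapest remaining site) gives 64 hours, worse by 2.
Swapping Bravo crew↔Echo crew (Bravo crew→South site 45 hours, Echo crew→Harbor site 24 hours) adds 35.
No other one-to-one assignment undercuts 62 hours.

Min total: 62 hours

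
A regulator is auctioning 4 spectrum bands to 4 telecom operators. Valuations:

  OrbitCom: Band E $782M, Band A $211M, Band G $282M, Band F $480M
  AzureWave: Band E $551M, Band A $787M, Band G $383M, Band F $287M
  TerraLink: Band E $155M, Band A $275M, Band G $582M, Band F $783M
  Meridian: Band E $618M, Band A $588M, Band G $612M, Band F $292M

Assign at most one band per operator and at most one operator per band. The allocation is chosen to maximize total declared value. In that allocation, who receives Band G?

Optimal: OrbitCom→Band E ($782M), AzureWave→Band A ($787M), TerraLink→Band F ($783M), Meridian→Band G ($612M) — total 782+787+783+612 = $2964M.
Next-best assignment: OrbitCom→Band E, AzureWave→Band G, TerraLink→Band F, Meridian→Band A = $2536M.
Meridian's own top band is Band E ($618M), but forcing Meridian→Band E and reassigning the rest optimally gives only $2470M — worse by 494.

Meridian receives Band G.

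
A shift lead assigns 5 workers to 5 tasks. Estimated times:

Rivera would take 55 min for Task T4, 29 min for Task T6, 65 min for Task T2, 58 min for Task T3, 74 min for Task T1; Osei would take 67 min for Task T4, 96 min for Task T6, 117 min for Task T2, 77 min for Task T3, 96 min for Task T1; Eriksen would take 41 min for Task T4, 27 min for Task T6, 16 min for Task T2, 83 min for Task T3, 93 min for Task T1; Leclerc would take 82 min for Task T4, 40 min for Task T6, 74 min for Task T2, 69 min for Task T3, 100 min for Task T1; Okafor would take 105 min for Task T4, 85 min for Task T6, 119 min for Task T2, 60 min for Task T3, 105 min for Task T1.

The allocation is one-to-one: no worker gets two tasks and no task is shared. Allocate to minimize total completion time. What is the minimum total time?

Optimal: Rivera→Task T1 (74 min), Osei→Task T4 (67 min), Eriksen→Task T2 (16 min), Leclerc→Task T6 (40 min), Okafor→Task T3 (60 min) — total 74+67+16+40+60 = 257 min.
Row-greedy (each worker in turn takes its cheapest remaining task) gives 286 min, worse by 29.
Next-best assignment: Rivera→Task T4, Osei→Task T1, Eriksen→Task T2, Leclerc→Task T6, Okafor→Task T3 = 267 min.
Swapping Eriksen↔Rivera (Eriksen→Task T1 93 min, Rivera→Task T2 65 min) adds 68.

Minimum total: 257 min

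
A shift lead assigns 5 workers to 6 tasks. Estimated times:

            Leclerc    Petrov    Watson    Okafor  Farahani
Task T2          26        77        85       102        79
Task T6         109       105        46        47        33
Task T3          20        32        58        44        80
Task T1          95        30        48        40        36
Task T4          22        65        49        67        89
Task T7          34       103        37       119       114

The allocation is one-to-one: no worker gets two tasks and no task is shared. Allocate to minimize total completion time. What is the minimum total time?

Optimal: Leclerc→Task T4 (22 min), Petrov→Task T3 (32 min), Watson→Task T7 (37 min), Okafor→Task T1 (40 min), Farahani→Task T6 (33 min) — total 22+32+37+40+33 = 164 min.
Next-best assignment: Leclerc→Task T4, Petrov→Task T1, Watson→Task T7, Okafor→Task T3, Farahani→Task T6 = 166 min.
Swapping Leclerc↔Farahani (Leclerc→Task T6 109 min, Farahani→Task T4 89 min) adds 143.

Min total: 164 min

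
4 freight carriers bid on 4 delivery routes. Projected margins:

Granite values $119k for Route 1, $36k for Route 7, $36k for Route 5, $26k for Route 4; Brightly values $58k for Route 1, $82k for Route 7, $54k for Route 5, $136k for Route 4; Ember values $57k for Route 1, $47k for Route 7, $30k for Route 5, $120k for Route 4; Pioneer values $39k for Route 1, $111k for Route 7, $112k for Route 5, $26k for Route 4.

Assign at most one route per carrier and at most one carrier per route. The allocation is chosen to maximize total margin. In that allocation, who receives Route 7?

Brightly receives Route 7.

Treat this as an assignment problem: match each carrier to one route.
Optimal: Granite→Route 1 ($119k), Brightly→Route 7 ($82k), Ember→Route 4 ($120k), Pioneer→Route 5 ($112k) — total 119+82+120+112 = $433k.
Row-greedy (each carrier in turn takes its best remaining route) gives $414k, worse by 19.
Swapping Brightly↔Pioneer (Brightly→Route 5 $54k, Pioneer→Route 7 $111k) loses 29.
Checked against all permutations: $433k is optimal.
Brightly's own top route is Route 4 ($136k), but forcing Brightly→Route 4 and reassigning the rest optimally gives only $414k — worse by 19.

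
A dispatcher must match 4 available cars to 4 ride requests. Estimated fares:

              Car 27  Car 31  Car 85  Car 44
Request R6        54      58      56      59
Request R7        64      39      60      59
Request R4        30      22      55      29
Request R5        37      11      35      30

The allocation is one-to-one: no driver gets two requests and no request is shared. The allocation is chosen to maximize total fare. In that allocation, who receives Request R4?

Car 85 receives Request R4.

This is the linear assignment problem.
Optimal: Car 27→Request R5 ($37), Car 31→Request R6 ($58), Car 85→Request R4 ($55), Car 44→Request R7 ($59) — total 37+58+55+59 = $209.
Max-entry greedy (repeatedly take the single best remaining cell) gives $189, worse by 20.
Swapping Car 44↔Car 27 (Car 44→Request R5 $30, Car 27→Request R7 $64) loses 2.
Car 85's own top request is Request R7 ($60), but forcing Car 85→Request R7 and reassigning the rest optimally gives only $184 — worse by 25.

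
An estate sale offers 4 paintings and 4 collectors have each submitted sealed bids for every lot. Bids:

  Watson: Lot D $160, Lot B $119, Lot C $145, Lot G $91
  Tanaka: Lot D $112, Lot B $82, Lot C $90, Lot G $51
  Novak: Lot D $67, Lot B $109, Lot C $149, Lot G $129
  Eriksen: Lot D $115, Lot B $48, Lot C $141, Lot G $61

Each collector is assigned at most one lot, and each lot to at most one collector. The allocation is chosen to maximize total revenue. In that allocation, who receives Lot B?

Tanaka receives Lot B.

This is the linear assignment problem.
Optimal: Watson→Lot D ($160), Tanaka→Lot B ($82), Novak→Lot G ($129), Eriksen→Lot C ($141) — total 160+82+129+141 = $512.
Column-greedy (each lot in turn goes to its best remaining collector) gives $461, worse by 51.
Swapping Eriksen↔Novak (Eriksen→Lot G $61, Novak→Lot C $149) loses 60.
Checked against all permutations: $512 is optimal.
Tanaka's own top lot is Lot D ($112), but forcing Tanaka→Lot D and reassigning the rest optimally gives only $501 — worse by 11.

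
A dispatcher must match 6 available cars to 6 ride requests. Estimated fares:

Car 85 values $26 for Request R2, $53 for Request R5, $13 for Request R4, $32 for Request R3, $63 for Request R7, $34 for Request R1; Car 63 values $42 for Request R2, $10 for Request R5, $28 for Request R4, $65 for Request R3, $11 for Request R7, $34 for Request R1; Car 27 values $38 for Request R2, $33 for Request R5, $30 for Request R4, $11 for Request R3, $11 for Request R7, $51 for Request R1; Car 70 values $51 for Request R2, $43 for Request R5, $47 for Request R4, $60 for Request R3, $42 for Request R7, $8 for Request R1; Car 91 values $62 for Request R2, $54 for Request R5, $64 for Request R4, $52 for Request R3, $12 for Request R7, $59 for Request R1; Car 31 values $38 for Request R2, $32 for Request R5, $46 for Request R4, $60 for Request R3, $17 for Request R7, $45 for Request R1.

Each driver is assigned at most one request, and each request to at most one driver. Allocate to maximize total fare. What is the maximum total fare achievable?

Optimal: Car 85→Request R7 ($63), Car 63→Request R3 ($65), Car 27→Request R1 ($51), Car 70→Request R2 ($51), Car 91→Request R5 ($54), Car 31→Request R4 ($46) — total 63+65+51+51+54+46 = $330.
Max-entry greedy (repeatedly take the single best remaining cell) gives $326, worse by 4.
Swapping Car 70↔Car 31 (Car 70→Request R4 $47, Car 31→Request R2 $38) loses 12.
Checked against all permutations: $330 is optimal.

Maximum total: $330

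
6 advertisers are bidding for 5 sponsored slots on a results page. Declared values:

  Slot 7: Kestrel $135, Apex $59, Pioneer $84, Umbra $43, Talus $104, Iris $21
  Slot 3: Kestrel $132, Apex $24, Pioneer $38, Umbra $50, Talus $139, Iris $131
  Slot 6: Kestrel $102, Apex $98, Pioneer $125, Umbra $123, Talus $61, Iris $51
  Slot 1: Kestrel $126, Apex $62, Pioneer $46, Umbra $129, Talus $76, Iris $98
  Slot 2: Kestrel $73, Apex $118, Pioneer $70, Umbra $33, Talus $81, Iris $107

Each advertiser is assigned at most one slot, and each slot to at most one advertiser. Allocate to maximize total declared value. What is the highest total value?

Optimal: Kestrel→Slot 7 ($135), Talus→Slot 3 ($139), Pioneer→Slot 6 ($125), Umbra→Slot 1 ($129), Apex→Slot 2 ($118) — total 135+139+125+129+118 = $646.
Swapping Pioneer↔Umbra (Pioneer→Slot 1 $46, Umbra→Slot 6 $123) loses 85.
Checked against all permutations: $646 is optimal.

Max total: $646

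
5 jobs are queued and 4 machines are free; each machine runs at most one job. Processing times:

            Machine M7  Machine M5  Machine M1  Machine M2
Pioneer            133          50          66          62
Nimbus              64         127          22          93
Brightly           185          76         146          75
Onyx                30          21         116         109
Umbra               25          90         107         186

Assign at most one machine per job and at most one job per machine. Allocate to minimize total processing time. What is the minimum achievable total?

Optimal: Umbra→Machine M7 (25 min), Onyx→Machine M5 (21 min), Nimbus→Machine M1 (22 min), Pioneer→Machine M2 (62 min) — total 25+21+22+62 = 130 min.
Next-best assignment: Umbra→Machine M7, Onyx→Machine M5, Nimbus→Machine M1, Brightly→Machine M2 = 143 min.
Swapping Onyx↔Nimbus (Onyx→Machine M1 116 min, Nimbus→Machine M5 127 min) adds 200.
Checked against all permutations: 130 min is optimal.

Minimum total: 130 min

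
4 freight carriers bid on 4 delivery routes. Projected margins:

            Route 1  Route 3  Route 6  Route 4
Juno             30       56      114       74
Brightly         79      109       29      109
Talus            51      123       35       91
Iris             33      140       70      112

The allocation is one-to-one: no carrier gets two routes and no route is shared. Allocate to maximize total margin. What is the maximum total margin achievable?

Optimal: Juno→Route 6 ($114k), Brightly→Route 1 ($79k), Talus→Route 3 ($123k), Iris→Route 4 ($112k) — total 114+79+123+112 = $428k.
Row-greedy (each carrier in turn takes its best remaining route) gives $347k, worse by 81.
Next-best assignment: Juno→Route 6, Brightly→Route 1, Talus→Route 4, Iris→Route 3 = $424k.

Maximum total: $428k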